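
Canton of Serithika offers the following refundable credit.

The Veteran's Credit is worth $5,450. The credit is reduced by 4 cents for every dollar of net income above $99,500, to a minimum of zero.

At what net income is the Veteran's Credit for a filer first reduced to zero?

$235,750

The credit falls by 4% of each dollar above $99,500, so it reaches zero when the excess is $5,450 / 4% = $136,250: income = $99,500 + $136,250 = $235,750.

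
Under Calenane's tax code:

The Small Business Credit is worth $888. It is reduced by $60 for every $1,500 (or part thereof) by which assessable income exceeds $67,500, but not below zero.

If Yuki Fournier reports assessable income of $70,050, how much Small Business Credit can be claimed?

Small Business Credit: income exceeds $67,500 by $2,550, which is 2 full-or-partial $1,500 increments; reduction = 2 × $60 = $120, leaving $768.

$768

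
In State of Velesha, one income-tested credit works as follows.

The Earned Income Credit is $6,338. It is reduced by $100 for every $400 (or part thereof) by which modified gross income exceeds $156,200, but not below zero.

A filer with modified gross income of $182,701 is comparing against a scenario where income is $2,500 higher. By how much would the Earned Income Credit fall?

$0

At $182,701 — income exceeds $156,200 by $26,501 → 67 increments × $100 = $6,700 ≥ base, so the credit is $0.
At $185,201 — income exceeds $156,200 by $29,001 → 73 increments × $100 = $7,300 ≥ base, so the credit is $0.
Lost: $0 − $0 = $0.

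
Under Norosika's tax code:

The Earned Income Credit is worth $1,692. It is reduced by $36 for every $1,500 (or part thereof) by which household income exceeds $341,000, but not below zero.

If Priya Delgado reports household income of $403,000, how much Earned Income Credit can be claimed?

$180

Earned Income Credit: income exceeds $341,000 by $62,000, which is 42 full-or-partial $1,500 increments; reduction = 42 × $36 = $1,512, leaving $180.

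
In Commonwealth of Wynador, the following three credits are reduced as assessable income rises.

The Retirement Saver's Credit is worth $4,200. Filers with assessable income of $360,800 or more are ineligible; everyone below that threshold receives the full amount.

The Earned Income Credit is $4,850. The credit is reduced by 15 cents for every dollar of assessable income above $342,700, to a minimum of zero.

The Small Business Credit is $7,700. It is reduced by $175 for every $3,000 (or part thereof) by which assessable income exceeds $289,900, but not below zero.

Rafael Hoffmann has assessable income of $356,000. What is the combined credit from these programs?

Retirement Saver's Credit: $356,000 is below the $360,800 cutoff, so the full $4,200 applies.
Earned Income Credit: 15% of the $13,300 excess over $342,700 is $1,995; credit = $4,850 − $1,995 = $2,855.
Small Business Credit: income exceeds $289,900 by $66,100, which is 23 full-or-partial $3,000 increments; reduction = 23 × $175 = $4,025, leaving $3,675.
Total: $4,200 + $2,855 + $3,675 = $10,730.

$10,730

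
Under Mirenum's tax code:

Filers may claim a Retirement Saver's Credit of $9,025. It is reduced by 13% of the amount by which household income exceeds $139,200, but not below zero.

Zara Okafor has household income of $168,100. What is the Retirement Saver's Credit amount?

Retirement Saver's Credit: 13% of the $28,900 excess over $139,200 is $3,757; credit = $9,025 − $3,757 = $5,268.

$5,268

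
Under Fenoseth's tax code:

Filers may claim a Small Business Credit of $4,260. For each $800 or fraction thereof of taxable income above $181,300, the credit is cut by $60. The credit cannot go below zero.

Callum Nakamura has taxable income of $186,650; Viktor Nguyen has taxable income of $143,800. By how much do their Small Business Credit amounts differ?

Callum ($186,650): Small Business Credit: income exceeds $181,300 by $5,350, which is 7 full-or-partial $800 increments; reduction = 7 × $60 = $420, leaving $3,840.
Viktor ($143,800): Small Business Credit: $143,800 is at or below the $181,300 threshold, so the full $4,260 applies.
Difference: |$3,840 − $4,260| = $420.

$420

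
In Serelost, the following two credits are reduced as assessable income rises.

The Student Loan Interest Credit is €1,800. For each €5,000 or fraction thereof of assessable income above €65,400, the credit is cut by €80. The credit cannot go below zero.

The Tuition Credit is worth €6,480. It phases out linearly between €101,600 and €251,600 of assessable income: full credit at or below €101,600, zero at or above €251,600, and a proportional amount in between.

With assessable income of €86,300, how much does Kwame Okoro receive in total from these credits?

Student Loan Interest Credit: income exceeds €65,400 by €20,900, which is 5 full-or-partial €5,000 increments; reduction = 5 × €80 = €400, leaving €1,400.
Tuition Credit: €86,300 is at or below the €101,600 threshold, so the full €6,480 applies.
Total: €1,400 + €6,480 = €7,880.

€7,880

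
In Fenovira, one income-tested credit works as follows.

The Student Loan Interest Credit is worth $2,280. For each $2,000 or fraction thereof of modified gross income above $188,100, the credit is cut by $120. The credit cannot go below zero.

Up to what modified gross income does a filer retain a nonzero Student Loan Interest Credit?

After 18 increments the reduction is 18 × $120 = $2,160, leaving $120; one more increment wipes it out. Increment 18 ends at excess 18 × $2,000 = $36,000, so the highest qualifying income is $188,100 + $36,000 = $224,100.

$224,100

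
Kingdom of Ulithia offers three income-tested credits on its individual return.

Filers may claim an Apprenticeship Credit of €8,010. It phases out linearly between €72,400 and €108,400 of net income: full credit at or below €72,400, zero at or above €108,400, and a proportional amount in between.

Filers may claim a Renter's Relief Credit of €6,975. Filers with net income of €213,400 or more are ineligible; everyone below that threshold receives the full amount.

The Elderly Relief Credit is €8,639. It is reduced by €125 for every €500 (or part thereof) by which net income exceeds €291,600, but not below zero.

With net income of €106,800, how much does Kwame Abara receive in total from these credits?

Apprenticeship Credit: €106,800 is €34,400 into a €36,000 phase-out range, leaving 1,600/36,000 of the credit: €8,010 × 1,600/36,000 = €356.
Renter's Relief Credit: €106,800 is below the €213,400 cutoff, so the full €6,975 applies.
Elderly Relief Credit: €106,800 is at or below the €291,600 threshold, so the full €8,639 applies.
Total: €356 + €6,975 + €8,639 = €15,970.

€15,970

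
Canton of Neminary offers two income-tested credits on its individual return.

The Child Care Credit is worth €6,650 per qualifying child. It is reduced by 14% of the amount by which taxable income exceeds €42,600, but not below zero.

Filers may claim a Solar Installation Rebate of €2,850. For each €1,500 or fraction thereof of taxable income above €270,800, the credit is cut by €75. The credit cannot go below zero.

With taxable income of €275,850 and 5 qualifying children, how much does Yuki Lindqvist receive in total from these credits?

Child Care Credit: base = 5 × €6,650 = €33,250. 14% of the €233,250 excess over €42,600 is €32,655; credit = €33,250 − €32,655 = €595.
Solar Installation Rebate: income exceeds €270,800 by €5,050, which is 4 full-or-partial €1,500 increments; reduction = 4 × €75 = €300, leaving €2,550.
Total: €595 + €2,550 = €3,145.

€3,145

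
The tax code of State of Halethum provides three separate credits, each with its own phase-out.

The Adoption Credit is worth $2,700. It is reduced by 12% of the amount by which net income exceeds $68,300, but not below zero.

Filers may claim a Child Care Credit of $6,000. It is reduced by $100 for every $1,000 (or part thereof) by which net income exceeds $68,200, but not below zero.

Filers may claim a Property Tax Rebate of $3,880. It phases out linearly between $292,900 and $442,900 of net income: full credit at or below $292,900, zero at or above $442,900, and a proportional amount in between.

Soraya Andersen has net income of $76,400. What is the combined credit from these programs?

$10,708

Adoption Credit: 12% of the $8,100 excess over $68,300 is $972; credit = $2,700 − $972 = $1,728.
Child Care Credit: income exceeds $68,200 by $8,200, which is 9 full-or-partial $1,000 increments; reduction = 9 × $100 = $900, leaving $5,100.
Property Tax Rebate: $76,400 is at or below the $292,900 threshold, so the full $3,880 applies.
Total: $1,728 + $5,100 + $3,880 = $10,708.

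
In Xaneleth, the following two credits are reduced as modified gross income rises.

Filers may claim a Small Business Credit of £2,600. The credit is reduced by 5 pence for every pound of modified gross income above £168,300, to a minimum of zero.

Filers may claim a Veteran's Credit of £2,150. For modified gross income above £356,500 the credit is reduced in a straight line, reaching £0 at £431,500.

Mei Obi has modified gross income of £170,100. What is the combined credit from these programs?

£4,660

Small Business Credit: 5% of the £1,800 excess over £168,300 is £90; credit = £2,600 − £90 = £2,510.
Veteran's Credit: £170,100 is at or below the £356,500 threshold, so the full £2,150 applies.
Total: £2,510 + £2,150 = £4,660.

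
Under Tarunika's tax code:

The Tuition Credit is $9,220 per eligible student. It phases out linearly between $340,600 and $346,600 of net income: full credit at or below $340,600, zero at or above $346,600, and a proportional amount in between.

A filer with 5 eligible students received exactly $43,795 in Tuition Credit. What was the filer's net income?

Full credit = 5 × $9,220 = $46,100.
$43,795 is 43,795/46,100 of the full $46,100, so 2,305/46,100 of the $6,000 range has been used: income = $340,600 + $6,000 × 2,305/46,100 = $340,900.

$340,900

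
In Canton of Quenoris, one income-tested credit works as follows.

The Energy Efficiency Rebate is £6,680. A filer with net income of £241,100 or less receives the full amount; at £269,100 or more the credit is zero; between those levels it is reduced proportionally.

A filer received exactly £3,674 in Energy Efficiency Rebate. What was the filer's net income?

£3,674 is 3,674/6,680 of the full £6,680, so 3,006/6,680 of the £28,000 range has been used: income = £241,100 + £28,000 × 3,006/6,680 = £253,700.

£253,700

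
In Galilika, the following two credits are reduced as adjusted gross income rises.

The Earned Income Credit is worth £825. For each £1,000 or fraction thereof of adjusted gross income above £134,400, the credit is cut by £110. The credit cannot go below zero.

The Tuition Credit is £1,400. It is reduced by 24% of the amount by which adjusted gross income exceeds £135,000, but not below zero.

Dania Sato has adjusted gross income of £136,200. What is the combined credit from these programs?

Earned Income Credit: income exceeds £134,400 by £1,800, which is 2 full-or-partial £1,000 increments; reduction = 2 × £110 = £220, leaving £605.
Tuition Credit: 24% of the £1,200 excess over £135,000 is £288; credit = £1,400 − £288 = £1,112.
Total: £605 + £1,112 = £1,717.

£1,717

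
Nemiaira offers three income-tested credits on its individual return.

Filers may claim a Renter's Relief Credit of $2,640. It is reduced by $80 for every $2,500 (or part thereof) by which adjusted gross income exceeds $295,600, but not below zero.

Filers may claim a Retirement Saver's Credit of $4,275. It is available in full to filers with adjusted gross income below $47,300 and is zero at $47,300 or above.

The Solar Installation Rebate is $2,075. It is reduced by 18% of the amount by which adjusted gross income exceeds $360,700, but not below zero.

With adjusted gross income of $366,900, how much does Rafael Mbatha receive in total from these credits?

$1,279

Renter's Relief Credit: income exceeds $295,600 by $71,300, which is 29 full-or-partial $2,500 increments; reduction = 29 × $80 = $2,320, leaving $320.
Retirement Saver's Credit: $366,900 meets or exceeds the $47,300 cutoff, so the credit is $0.
Solar Installation Rebate: 18% of the $6,200 excess over $360,700 is $1,116; credit = $2,075 − $1,116 = $959.
Total: $320 + $0 + $959 = $1,279.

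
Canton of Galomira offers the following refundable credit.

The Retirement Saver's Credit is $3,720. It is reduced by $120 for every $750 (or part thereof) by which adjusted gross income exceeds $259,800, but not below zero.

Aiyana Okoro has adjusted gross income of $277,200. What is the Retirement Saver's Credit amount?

$840

Retirement Saver's Credit: income exceeds $259,800 by $17,400, which is 24 full-or-partial $750 increments; reduction = 24 × $120 = $2,880, leaving $840.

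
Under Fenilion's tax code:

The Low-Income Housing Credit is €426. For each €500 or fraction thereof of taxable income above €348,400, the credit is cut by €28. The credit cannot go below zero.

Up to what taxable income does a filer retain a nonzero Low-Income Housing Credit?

After 15 increments the reduction is 15 × €28 = €420, leaving €6; one more increment wipes it out. Increment 15 ends at excess 15 × €500 = €7,500, so the highest qualifying income is €348,400 + €7,500 = €355,900.

€355,900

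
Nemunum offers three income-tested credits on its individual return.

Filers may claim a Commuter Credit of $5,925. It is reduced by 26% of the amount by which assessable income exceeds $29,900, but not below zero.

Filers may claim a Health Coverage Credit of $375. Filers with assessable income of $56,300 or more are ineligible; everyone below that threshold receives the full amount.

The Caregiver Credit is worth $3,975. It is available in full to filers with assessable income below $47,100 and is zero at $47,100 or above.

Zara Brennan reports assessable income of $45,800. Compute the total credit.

Commuter Credit: 26% of the $15,900 excess over $29,900 is $4,134; credit = $5,925 − $4,134 = $1,791.
Health Coverage Credit: $45,800 is below the $56,300 cutoff, so the full $375 applies.
Caregiver Credit: $45,800 is below the $47,100 cutoff, so the full $3,975 applies.
Total: $1,791 + $375 + $3,975 = $6,141.

$6,141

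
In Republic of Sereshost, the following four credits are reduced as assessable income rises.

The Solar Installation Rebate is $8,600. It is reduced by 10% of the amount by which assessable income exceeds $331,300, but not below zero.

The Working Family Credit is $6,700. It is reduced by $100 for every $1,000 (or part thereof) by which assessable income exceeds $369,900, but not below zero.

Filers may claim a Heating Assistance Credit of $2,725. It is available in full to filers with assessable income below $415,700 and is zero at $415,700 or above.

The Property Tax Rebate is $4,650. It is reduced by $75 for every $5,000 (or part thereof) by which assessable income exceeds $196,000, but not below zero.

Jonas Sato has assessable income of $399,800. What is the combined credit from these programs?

Solar Installation Rebate: 10% of the $68,500 excess over $331,300 is $6,850; credit = $8,600 − $6,850 = $1,750.
Working Family Credit: income exceeds $369,900 by $29,900, which is 30 full-or-partial $1,000 increments; reduction = 30 × $100 = $3,000, leaving $3,700.
Heating Assistance Credit: $399,800 is below the $415,700 cutoff, so the full $2,725 applies.
Property Tax Rebate: income exceeds $196,000 by $203,800, which is 41 full-or-partial $5,000 increments; reduction = 41 × $75 = $3,075, leaving $1,575.
Total: $1,750 + $3,700 + $2,725 + $1,575 = $9,750.

$9,750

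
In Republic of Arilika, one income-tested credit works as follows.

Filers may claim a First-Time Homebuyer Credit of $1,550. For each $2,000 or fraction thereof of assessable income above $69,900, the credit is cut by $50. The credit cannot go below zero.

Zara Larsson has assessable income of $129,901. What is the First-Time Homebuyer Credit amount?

$0

First-Time Homebuyer Credit: income exceeds $69,900 by $60,001 → 31 increments × $50 = $1,550 ≥ base, so the credit is $0.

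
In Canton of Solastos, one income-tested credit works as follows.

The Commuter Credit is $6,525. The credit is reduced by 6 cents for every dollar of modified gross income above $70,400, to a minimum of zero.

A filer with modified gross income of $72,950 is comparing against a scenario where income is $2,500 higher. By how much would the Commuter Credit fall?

$150

At $72,950 — 6% of the $2,550 excess over $70,400 is $153; credit = $6,525 − $153 = $6,372.
At $75,450 — 6% of the $5,050 excess over $70,400 is $303; credit = $6,525 − $303 = $6,222.
Lost: $6,372 − $6,222 = $150.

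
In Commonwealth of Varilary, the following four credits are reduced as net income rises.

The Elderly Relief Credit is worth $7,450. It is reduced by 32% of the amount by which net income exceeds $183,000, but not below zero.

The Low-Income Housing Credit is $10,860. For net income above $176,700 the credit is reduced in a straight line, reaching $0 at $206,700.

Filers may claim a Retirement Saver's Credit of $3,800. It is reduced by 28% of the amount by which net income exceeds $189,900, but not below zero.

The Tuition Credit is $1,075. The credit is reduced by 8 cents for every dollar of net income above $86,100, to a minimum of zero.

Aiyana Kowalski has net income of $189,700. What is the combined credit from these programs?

$15,260

Elderly Relief Credit: 32% of the $6,700 excess over $183,000 is $2,144; credit = $7,450 − $2,144 = $5,306.
Low-Income Housing Credit: $189,700 is $13,000 into a $30,000 phase-out range, leaving 17,000/30,000 of the credit: $10,860 × 17,000/30,000 = $6,154.
Retirement Saver's Credit: $189,700 is at or below the $189,900 threshold, so the full $3,800 applies.
Tuition Credit: 8% of the $103,600 excess over $86,100 is $8,288 ≥ base, so the credit is $0.
Total: $5,306 + $6,154 + $3,800 + $0 = $15,260.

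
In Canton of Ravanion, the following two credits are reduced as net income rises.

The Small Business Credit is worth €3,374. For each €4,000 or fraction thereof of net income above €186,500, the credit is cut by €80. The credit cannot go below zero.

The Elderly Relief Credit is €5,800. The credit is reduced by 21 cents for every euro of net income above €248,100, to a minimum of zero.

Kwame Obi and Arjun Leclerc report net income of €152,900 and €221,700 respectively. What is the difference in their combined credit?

€720

Kwame (€152,900): Small Business Credit: €152,900 is at or below the €186,500 threshold, so the full €3,374 applies. Elderly Relief Credit: €152,900 is at or below the €248,100 threshold, so the full €5,800 applies. total €3,374 + €5,800 = €9,174
Arjun (€221,700): Small Business Credit: income exceeds €186,500 by €35,200, which is 9 full-or-partial €4,000 increments; reduction = 9 × €80 = €720, leaving €2,654. Elderly Relief Credit: €221,700 is at or below the €248,100 threshold, so the full €5,800 applies. total €2,654 + €5,800 = €8,454
Difference: |€9,174 − €8,454| = €720.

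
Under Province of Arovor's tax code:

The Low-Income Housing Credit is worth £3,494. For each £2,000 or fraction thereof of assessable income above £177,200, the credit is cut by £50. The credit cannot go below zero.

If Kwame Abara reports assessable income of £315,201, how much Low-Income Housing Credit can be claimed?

Low-Income Housing Credit: income exceeds £177,200 by £138,001 → 70 increments × £50 = £3,500 ≥ base, so the credit is £0.

£0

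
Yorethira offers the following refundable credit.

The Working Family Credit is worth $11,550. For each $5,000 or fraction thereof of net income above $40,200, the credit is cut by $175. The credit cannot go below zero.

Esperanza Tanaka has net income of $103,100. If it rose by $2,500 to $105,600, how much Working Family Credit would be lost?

At $103,100 — income exceeds $40,200 by $62,900, which is 13 full-or-partial $5,000 increments; reduction = 13 × $175 = $2,275, leaving $9,275.
At $105,600 — income exceeds $40,200 by $65,400, which is 14 full-or-partial $5,000 increments; reduction = 14 × $175 = $2,450, leaving $9,100.
Lost: $9,275 − $9,100 = $175.

$175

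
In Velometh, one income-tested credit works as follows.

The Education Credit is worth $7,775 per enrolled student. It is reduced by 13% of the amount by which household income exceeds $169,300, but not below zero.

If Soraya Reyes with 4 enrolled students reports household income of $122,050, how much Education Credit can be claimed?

Education Credit: base = 4 × $7,775 = $31,100. $122,050 is at or below the $169,300 threshold, so the full $31,100 applies.

$31,100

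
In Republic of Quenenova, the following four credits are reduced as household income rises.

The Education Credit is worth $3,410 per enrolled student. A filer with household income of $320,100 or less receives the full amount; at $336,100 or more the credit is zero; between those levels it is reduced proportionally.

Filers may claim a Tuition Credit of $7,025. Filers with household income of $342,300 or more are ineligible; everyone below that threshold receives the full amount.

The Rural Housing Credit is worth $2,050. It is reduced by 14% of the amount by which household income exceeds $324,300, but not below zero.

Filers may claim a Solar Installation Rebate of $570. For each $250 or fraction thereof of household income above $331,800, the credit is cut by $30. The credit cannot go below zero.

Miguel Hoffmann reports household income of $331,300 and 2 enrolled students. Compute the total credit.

$10,711

Education Credit: base = 2 × $3,410 = $6,820. $331,300 is $11,200 into a $16,000 phase-out range, leaving 4,800/16,000 of the credit: $6,820 × 4,800/16,000 = $2,046.
Tuition Credit: $331,300 is below the $342,300 cutoff, so the full $7,025 applies.
Rural Housing Credit: 14% of the $7,000 excess over $324,300 is $980; credit = $2,050 − $980 = $1,070.
Solar Installation Rebate: $331,300 is at or below the $331,800 threshold, so the full $570 applies.
Total: $2,046 + $7,025 + $1,070 + $570 = $10,711.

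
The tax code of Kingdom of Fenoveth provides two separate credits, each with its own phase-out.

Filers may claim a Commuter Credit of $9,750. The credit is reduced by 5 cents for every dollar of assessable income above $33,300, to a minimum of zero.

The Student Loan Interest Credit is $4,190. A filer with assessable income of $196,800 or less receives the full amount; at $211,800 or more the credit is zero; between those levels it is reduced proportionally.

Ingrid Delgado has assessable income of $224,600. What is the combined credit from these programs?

$185

Commuter Credit: 5% of the $191,300 excess over $33,300 is $9,565; credit = $9,750 − $9,565 = $185.
Student Loan Interest Credit: $224,600 is at or above $211,800, so the credit is $0.
Total: $185 + $0 = $185.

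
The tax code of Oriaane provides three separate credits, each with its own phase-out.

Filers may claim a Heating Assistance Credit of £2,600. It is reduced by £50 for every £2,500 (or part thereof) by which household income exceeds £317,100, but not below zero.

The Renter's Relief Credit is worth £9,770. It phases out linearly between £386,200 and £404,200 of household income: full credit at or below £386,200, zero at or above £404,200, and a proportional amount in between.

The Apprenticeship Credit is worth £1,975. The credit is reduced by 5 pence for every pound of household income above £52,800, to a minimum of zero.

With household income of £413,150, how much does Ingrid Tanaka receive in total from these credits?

Heating Assistance Credit: income exceeds £317,100 by £96,050, which is 39 full-or-partial £2,500 increments; reduction = 39 × £50 = £1,950, leaving £650.
Renter's Relief Credit: £413,150 is at or above £404,200, so the credit is £0.
Apprenticeship Credit: 5% of the £360,350 excess over £52,800 is £18,017.50 ≥ base, so the credit is £0.
Total: £650 + £0 + £0 = £650.

£650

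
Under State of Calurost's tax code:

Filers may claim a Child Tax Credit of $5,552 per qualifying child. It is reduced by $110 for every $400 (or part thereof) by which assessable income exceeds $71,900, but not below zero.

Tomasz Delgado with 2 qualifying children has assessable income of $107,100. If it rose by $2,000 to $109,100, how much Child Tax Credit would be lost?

At $107,100 — base = 2 × $5,552 = $11,104. income exceeds $71,900 by $35,200, which is 88 full-or-partial $400 increments; reduction = 88 × $110 = $9,680, leaving $1,424.
At $109,100 — base = 2 × $5,552 = $11,104. income exceeds $71,900 by $37,200, which is 93 full-or-partial $400 increments; reduction = 93 × $110 = $10,230, leaving $874.
Lost: $1,424 − $874 = $550.

$550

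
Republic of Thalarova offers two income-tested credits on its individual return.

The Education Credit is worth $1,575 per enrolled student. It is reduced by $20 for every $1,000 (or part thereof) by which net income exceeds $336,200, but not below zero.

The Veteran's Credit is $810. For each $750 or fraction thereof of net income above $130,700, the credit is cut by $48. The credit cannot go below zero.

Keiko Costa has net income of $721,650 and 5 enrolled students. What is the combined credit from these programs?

$155

Education Credit: base = 5 × $1,575 = $7,875. income exceeds $336,200 by $385,450, which is 386 full-or-partial $1,000 increments; reduction = 386 × $20 = $7,720, leaving $155.
Veteran's Credit: income exceeds $130,700 by $590,950 → 788 increments × $48 = $37,824 ≥ base, so the credit is $0.
Total: $155 + $0 = $155.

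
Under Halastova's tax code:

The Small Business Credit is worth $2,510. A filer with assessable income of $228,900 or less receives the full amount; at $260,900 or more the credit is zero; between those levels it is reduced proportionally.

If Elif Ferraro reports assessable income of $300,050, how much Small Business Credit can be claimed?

$0

Small Business Credit: $300,050 is at or above $260,900, so the credit is $0.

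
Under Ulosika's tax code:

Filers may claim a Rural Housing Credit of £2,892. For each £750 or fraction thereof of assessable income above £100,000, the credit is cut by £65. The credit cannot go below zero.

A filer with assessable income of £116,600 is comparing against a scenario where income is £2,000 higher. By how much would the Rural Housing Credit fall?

£130

At £116,600 — income exceeds £100,000 by £16,600, which is 23 full-or-partial £750 increments; reduction = 23 × £65 = £1,495, leaving £1,397.
At £118,600 — income exceeds £100,000 by £18,600, which is 25 full-or-partial £750 increments; reduction = 25 × £65 = £1,625, leaving £1,267.
Lost: £1,397 − £1,267 = £130.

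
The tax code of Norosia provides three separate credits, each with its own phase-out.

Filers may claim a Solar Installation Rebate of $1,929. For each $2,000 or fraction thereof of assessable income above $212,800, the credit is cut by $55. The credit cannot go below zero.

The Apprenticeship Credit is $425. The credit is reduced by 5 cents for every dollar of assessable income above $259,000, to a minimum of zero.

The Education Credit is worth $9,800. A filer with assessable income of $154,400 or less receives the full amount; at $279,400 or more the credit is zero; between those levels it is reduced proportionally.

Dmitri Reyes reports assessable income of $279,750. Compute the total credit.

Solar Installation Rebate: income exceeds $212,800 by $66,950, which is 34 full-or-partial $2,000 increments; reduction = 34 × $55 = $1,870, leaving $59.
Apprenticeship Credit: 5% of the $20,750 excess over $259,000 is $1,037.50 ≥ base, so the credit is $0.
Education Credit: $279,750 is at or above $279,400, so the credit is $0.
Total: $59 + $0 + $0 = $59.

$59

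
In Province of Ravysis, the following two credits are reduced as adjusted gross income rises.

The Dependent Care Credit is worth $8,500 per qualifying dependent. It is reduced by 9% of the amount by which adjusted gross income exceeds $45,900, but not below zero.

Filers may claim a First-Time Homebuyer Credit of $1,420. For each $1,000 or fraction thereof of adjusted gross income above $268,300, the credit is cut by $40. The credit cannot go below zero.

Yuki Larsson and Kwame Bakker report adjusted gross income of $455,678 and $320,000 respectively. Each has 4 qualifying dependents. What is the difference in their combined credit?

$9,331

Yuki ($455,678): Dependent Care Credit: base = 4 × $8,500 = $34,000. 9% of the $409,778 excess over $45,900 is $36,880.02 ≥ base, so the credit is $0. First-Time Homebuyer Credit: income exceeds $268,300 by $187,378 → 188 increments × $40 = $7,520 ≥ base, so the credit is $0. total $0 + $0 = $0
Kwame ($320,000): Dependent Care Credit: base = 4 × $8,500 = $34,000. 9% of the $274,100 excess over $45,900 is $24,669; credit = $34,000 − $24,669 = $9,331. First-Time Homebuyer Credit: income exceeds $268,300 by $51,700 → 52 increments × $40 = $2,080 ≥ base, so the credit is $0. total $9,331 + $0 = $9,331
Difference: |$0 − $9,331| = $9,331.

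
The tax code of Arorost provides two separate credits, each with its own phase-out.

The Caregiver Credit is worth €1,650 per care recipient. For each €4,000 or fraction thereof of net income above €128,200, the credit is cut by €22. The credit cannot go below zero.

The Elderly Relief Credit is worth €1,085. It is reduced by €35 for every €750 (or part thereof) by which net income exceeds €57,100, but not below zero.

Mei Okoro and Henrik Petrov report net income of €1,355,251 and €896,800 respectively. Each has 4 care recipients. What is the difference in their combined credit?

€2,354

Mei (€1,355,251): Caregiver Credit: base = 4 × €1,650 = €6,600. income exceeds €128,200 by €1,227,051 → 307 increments × €22 = €6,754 ≥ base, so the credit is €0. Elderly Relief Credit: income exceeds €57,100 by €1,298,151 → 1731 increments × €35 = €60,585 ≥ base, so the credit is €0. total €0 + €0 = €0
Henrik (€896,800): Caregiver Credit: base = 4 × €1,650 = €6,600. income exceeds €128,200 by €768,600, which is 193 full-or-partial €4,000 increments; reduction = 193 × €22 = €4,246, leaving €2,354. Elderly Relief Credit: income exceeds €57,100 by €839,700 → 1120 increments × €35 = €39,200 ≥ base, so the credit is €0. total €2,354 + €0 = €2,354
Difference: |€0 − €2,354| = €2,354.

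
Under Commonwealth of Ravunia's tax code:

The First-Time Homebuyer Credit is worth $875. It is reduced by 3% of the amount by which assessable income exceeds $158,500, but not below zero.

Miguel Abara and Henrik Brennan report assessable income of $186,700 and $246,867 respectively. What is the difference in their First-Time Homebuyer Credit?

$29

Miguel ($186,700): First-Time Homebuyer Credit: 3% of the $28,200 excess over $158,500 is $846; credit = $875 − $846 = $29.
Henrik ($246,867): First-Time Homebuyer Credit: 3% of the $88,367 excess over $158,500 is $2,651.01 ≥ base, so the credit is $0.
Difference: |$29 − $0| = $29.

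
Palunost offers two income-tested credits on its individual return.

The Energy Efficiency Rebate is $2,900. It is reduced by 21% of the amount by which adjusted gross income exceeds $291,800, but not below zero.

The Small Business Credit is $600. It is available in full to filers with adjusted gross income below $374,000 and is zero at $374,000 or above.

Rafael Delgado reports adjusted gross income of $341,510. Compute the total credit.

Energy Efficiency Rebate: 21% of the $49,710 excess over $291,800 is $10,439.10 ≥ base, so the credit is $0.
Small Business Credit: $341,510 is below the $374,000 cutoff, so the full $600 applies.
Total: $0 + $600 = $600.

$600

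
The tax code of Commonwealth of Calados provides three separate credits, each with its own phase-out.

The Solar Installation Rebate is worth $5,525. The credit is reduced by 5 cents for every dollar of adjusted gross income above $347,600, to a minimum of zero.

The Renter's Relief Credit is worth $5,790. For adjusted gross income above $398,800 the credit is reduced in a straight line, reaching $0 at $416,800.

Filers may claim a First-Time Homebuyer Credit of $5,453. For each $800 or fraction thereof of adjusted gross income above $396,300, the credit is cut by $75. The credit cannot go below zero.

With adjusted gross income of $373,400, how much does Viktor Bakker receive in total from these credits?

Solar Installation Rebate: 5% of the $25,800 excess over $347,600 is $1,290; credit = $5,525 − $1,290 = $4,235.
Renter's Relief Credit: $373,400 is at or below the $398,800 threshold, so the full $5,790 applies.
First-Time Homebuyer Credit: $373,400 is at or below the $396,300 threshold, so the full $5,453 applies.
Total: $4,235 + $5,790 + $5,453 = $15,478.

$15,478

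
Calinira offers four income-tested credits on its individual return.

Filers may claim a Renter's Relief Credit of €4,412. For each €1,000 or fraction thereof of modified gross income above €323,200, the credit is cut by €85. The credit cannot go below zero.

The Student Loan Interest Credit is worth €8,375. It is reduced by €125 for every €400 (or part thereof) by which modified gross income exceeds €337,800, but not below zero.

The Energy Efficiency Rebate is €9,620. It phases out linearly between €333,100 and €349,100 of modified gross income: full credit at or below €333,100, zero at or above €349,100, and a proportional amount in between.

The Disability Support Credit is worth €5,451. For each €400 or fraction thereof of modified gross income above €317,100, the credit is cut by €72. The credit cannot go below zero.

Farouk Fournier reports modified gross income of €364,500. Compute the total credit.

€842

Renter's Relief Credit: income exceeds €323,200 by €41,300, which is 42 full-or-partial €1,000 increments; reduction = 42 × €85 = €3,570, leaving €842.
Student Loan Interest Credit: income exceeds €337,800 by €26,700 → 67 increments × €125 = €8,375 ≥ base, so the credit is €0.
Energy Efficiency Rebate: €364,500 is at or above €349,100, so the credit is €0.
Disability Support Credit: income exceeds €317,100 by €47,400 → 119 increments × €72 = €8,568 ≥ base, so the credit is €0.
Total: €842 + €0 + €0 + €0 = €842.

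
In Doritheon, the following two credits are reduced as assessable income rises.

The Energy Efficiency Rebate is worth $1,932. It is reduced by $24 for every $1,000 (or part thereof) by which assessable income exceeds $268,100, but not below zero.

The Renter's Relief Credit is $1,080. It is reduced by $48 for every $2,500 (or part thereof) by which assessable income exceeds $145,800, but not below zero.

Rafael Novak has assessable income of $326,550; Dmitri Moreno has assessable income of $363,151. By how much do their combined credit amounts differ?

$516

Rafael ($326,550): Energy Efficiency Rebate: income exceeds $268,100 by $58,450, which is 59 full-or-partial $1,000 increments; reduction = 59 × $24 = $1,416, leaving $516. Renter's Relief Credit: income exceeds $145,800 by $180,750 → 73 increments × $48 = $3,504 ≥ base, so the credit is $0. total $516 + $0 = $516
Dmitri ($363,151): Energy Efficiency Rebate: income exceeds $268,100 by $95,051 → 96 increments × $24 = $2,304 ≥ base, so the credit is $0. Renter's Relief Credit: income exceeds $145,800 by $217,351 → 87 increments × $48 = $4,176 ≥ base, so the credit is $0. total $0 + $0 = $0
Difference: |$516 − $0| = $516.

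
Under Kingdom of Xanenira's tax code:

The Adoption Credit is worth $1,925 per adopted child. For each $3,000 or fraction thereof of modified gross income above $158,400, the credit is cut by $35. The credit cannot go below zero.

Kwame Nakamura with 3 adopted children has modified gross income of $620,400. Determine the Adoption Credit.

Adoption Credit: base = 3 × $1,925 = $5,775. income exceeds $158,400 by $462,000, which is 154 full-or-partial $3,000 increments; reduction = 154 × $35 = $5,390, leaving $385.

$385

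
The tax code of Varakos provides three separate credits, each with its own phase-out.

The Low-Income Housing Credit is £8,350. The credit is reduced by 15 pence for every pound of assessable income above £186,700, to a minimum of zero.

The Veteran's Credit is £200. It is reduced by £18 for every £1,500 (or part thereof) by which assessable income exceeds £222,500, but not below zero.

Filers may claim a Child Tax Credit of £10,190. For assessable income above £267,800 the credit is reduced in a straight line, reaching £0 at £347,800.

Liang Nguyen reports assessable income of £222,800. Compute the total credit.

£13,307

Low-Income Housing Credit: 15% of the £36,100 excess over £186,700 is £5,415; credit = £8,350 − £5,415 = £2,935.
Veteran's Credit: income exceeds £222,500 by £300, which is 1 full-or-partial £1,500 increment; reduction = 1 × £18 = £18, leaving £182.
Child Tax Credit: £222,800 is at or below the £267,800 threshold, so the full £10,190 applies.
Total: £2,935 + £182 + £10,190 = £13,307.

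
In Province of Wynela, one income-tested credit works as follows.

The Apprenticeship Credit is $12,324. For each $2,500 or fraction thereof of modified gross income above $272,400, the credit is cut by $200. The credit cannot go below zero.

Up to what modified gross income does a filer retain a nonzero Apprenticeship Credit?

$424,900

After 61 increments the reduction is 61 × $200 = $12,200, leaving $124; one more increment wipes it out. Increment 61 ends at excess 61 × $2,500 = $152,500, so the highest qualifying income is $272,400 + $152,500 = $424,900.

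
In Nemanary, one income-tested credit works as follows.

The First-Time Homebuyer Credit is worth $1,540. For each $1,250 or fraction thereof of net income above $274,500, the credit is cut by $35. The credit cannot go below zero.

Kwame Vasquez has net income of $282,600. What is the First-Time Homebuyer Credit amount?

$1,295

First-Time Homebuyer Credit: income exceeds $274,500 by $8,100, which is 7 full-or-partial $1,250 increments; reduction = 7 × $35 = $245, leaving $1,295.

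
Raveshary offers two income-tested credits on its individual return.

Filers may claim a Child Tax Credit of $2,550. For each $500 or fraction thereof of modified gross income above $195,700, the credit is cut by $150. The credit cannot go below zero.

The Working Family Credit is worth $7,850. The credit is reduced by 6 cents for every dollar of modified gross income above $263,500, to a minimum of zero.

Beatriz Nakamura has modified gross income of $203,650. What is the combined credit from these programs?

Child Tax Credit: income exceeds $195,700 by $7,950, which is 16 full-or-partial $500 increments; reduction = 16 × $150 = $2,400, leaving $150.
Working Family Credit: $203,650 is at or below the $263,500 threshold, so the full $7,850 applies.
Total: $150 + $7,850 = $8,000.

$8,000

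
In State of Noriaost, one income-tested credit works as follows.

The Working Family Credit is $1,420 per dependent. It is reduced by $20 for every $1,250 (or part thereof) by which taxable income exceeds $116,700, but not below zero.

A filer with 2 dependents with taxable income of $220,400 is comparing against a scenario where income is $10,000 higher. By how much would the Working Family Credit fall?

$160

At $220,400 — base = 2 × $1,420 = $2,840. income exceeds $116,700 by $103,700, which is 83 full-or-partial $1,250 increments; reduction = 83 × $20 = $1,660, leaving $1,180.
At $230,400 — base = 2 × $1,420 = $2,840. income exceeds $116,700 by $113,700, which is 91 full-or-partial $1,250 increments; reduction = 91 × $20 = $1,820, leaving $1,020.
Lost: $1,180 − $1,020 = $160.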